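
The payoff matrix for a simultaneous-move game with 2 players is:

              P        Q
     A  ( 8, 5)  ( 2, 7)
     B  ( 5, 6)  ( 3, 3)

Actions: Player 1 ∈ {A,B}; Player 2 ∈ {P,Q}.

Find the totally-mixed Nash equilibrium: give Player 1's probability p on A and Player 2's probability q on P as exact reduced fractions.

(p,q) = (3/5, 1/4)

P1 indiff ⇒ q·8+(1-q)·2 = q·5+(1-q)·3 ⇒ q(3) = (1-q)(1) ⇒ q = 1/4
P2 indiff ⇒ p·5+(1-p)·6 = p·7+(1-p)·3 ⇒ p(-2) = (1-p)(-3) ⇒ p = 3/5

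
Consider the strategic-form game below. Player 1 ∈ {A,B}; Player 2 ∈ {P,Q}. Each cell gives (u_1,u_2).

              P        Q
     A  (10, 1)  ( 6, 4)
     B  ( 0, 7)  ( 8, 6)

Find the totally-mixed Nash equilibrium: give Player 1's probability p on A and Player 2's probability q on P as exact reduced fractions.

(p,q) = (1/4, 1/6)

P1 indiff ⇒ q·10+(1-q)·6 = q·0+(1-q)·8 ⇒ q(10) = (1-q)(2) ⇒ q = 1/6
P2 indiff ⇒ p·1+(1-p)·7 = p·4+(1-p)·6 ⇒ p(-3) = (1-p)(-1) ⇒ p = 1/4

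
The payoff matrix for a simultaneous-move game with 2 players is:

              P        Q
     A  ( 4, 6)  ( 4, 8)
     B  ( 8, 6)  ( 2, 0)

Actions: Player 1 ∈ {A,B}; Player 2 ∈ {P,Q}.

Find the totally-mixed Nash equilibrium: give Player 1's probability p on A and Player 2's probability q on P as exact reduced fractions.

P1 indiff ⇒ q·4+(1-q)·4 = q·8+(1-q)·2 ⇒ q(-4) = (1-q)(-2) ⇒ q = 1/3
P2 indiff ⇒ p·6+(1-p)·6 = p·8+(1-p)·0 ⇒ p(-2) = (1-p)(-6) ⇒ p = 3/4

P1 mixes 3/4 on A; P2 mixes 1/3 on P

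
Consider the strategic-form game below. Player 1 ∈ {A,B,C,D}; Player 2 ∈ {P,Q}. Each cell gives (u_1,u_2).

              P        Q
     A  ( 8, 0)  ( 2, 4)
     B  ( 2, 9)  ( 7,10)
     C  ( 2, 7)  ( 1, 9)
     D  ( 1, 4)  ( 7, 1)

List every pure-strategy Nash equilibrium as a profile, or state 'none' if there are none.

(A,P): not NE [P2→Q gives 4>0]
(A,Q): not NE [P1→D gives 7>2]
(B,P): not NE [P1→A gives 8>2; P2→Q gives 10>9]
(B,Q): NE
(C,P): not NE [P1→A gives 8>2; P2→Q gives 9>7]
(C,Q): not NE [P1→D gives 7>1]
(D,P): not NE [P1→A gives 8>1]
(D,Q): not NE [P2→P gives 4>1]

NE set: (B,Q)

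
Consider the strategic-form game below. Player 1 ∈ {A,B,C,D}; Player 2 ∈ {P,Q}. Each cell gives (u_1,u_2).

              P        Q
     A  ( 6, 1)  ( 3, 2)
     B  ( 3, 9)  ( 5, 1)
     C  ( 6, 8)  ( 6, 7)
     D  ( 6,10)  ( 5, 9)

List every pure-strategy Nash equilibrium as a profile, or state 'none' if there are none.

(A,P): not NE [P2→Q gives 2>1]
(A,Q): not NE [P1→C gives 6>3]
(B,P): not NE [P1→D gives 6>3]
(B,Q): not NE [P1→C gives 6>5; P2→P gives 9>1]
(C,P): NE
(C,Q): not NE [P2→P gives 8>7]
(D,P): NE
(D,Q): not NE [P1→C gives 6>5; P2→P gives 10>9]

Nash profiles: (C,P), (D,P)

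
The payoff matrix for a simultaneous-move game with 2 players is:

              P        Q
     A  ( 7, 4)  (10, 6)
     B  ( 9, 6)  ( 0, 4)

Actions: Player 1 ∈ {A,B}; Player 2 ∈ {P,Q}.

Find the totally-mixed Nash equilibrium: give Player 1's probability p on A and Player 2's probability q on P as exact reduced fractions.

P1 indiff ⇒ q·7+(1-q)·10 = q·9+(1-q)·0 ⇒ q(-2) = (1-q)(-10) ⇒ q = 5/6
P2 indiff ⇒ p·4+(1-p)·6 = p·6+(1-p)·4 ⇒ p(-2) = (1-p)(-2) ⇒ p = 1/2

(p,q) = (1/2, 5/6)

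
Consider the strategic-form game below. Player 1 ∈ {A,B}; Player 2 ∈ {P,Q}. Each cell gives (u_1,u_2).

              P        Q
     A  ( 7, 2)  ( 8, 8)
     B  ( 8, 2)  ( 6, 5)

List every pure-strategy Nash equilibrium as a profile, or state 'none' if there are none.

PSNE = {(A,Q)}

(A,P): not NE [P1→B gives 8>7; P2→Q gives 8>2]
(A,Q): NE
(B,P): not NE [P2→Q gives 5>2]
(B,Q): not NE [P1→A gives 8>6]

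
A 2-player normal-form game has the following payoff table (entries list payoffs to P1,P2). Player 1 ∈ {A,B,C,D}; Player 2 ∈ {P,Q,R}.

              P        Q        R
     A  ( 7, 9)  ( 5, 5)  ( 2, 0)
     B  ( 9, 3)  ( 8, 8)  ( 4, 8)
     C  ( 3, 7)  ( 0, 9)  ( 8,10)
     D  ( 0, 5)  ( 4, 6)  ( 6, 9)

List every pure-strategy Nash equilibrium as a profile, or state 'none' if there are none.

(A,P): not NE [P1→B gives 9>7]
(A,Q): not NE [P1→B gives 8>5; P2→P gives 9>5]
(A,R): not NE [P1→C gives 8>2; P2→P gives 9>0]
(B,P): not NE [P2→R gives 8>3]
(B,Q): NE
(B,R): not NE [P1→C gives 8>4]
(C,P): not NE [P1→B gives 9>3; P2→R gives 10>7]
(C,Q): not NE [P1→B gives 8>0; P2→R gives 10>9]
(C,R): NE
(D,P): not NE [P1→B gives 9>0; P2→R gives 9>5]
(D,Q): not NE [P1→B gives 8>4; P2→R gives 9>6]
(D,R): not NE [P1→C gives 8>6]

NE set: (B,Q), (C,R)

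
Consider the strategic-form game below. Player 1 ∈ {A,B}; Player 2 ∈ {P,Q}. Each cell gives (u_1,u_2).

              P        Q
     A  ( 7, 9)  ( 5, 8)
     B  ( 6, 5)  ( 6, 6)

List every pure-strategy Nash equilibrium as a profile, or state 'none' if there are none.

(A,P): NE
(A,Q): not NE [P1→B gives 6>5; P2→P gives 9>8]
(B,P): not NE [P1→A gives 7>6; P2→Q gives 6>5]
(B,Q): NE

NE set: (A,P), (B,Q)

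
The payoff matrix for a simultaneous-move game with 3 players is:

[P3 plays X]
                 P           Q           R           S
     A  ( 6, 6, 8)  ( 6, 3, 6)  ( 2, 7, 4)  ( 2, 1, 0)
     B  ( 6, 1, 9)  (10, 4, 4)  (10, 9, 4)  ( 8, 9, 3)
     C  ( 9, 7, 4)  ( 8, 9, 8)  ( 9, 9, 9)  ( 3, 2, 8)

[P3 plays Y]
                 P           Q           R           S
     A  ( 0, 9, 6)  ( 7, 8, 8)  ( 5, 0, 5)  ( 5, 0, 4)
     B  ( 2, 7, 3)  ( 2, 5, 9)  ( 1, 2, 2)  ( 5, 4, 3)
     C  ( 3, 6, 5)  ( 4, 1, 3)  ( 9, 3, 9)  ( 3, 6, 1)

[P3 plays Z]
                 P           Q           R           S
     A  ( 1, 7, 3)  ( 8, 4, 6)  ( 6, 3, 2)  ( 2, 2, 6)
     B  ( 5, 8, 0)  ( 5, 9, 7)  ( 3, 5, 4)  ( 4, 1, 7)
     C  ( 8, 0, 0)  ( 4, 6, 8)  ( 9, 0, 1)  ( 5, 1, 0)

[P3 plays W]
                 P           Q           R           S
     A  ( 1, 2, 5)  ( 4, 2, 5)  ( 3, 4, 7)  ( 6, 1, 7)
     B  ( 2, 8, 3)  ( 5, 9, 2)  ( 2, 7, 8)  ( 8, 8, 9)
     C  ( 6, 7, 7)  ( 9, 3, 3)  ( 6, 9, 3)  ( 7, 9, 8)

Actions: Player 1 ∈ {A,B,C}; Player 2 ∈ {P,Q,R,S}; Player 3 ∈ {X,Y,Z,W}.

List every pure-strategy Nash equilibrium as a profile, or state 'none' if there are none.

No pure NE.

(A,P,X): not NE [P1→C gives 9>6; P2→R gives 7>6]
(A,P,Y): not NE [P1→C gives 3>0; P3→X gives 8>6]
(A,P,Z): not NE [P1→C gives 8>1; P3→X gives 8>3]
(A,P,W): not NE [P1→C gives 6>1; P2→R gives 4>2; P3→X gives 8>5]
(A,Q,X): not NE [P1→B gives 10>6; P2→R gives 7>3; P3→Y gives 8>6]
(A,Q,Y): not NE [P2→P gives 9>8]
(A,Q,Z): not NE [P2→P gives 7>4; P3→Y gives 8>6]
(A,Q,W): not NE [P1→C gives 9>4; P2→R gives 4>2; P3→Y gives 8>5]
(A,R,X): not NE [P1→B gives 10>2; P3→W gives 7>4]
(A,R,Y): not NE [P1→C gives 9>5; P2→P gives 9>0; P3→W gives 7>5]
(A,R,Z): not NE [P1→C gives 9>6; P2→P gives 7>3; P3→W gives 7>2]
(A,R,W): not NE [P1→C gives 6>3]
(A,S,X): not NE [P1→B gives 8>2; P2→R gives 7>1; P3→W gives 7>0]
(A,S,Y): not NE [P2→P gives 9>0; P3→W gives 7>4]
(A,S,Z): not NE [P1→C gives 5>2; P2→P gives 7>2; P3→W gives 7>6]
(A,S,W): not NE [P1→B gives 8>6; P2→R gives 4>1]
(B,P,X): not NE [P1→C gives 9>6; P2→S gives 9>1]
(B,P,Y): not NE [P1→C gives 3>2; P3→X gives 9>3]
(B,P,Z): not NE [P1→C gives 8>5; P2→Q gives 9>8; P3→X gives 9>0]
(B,P,W): not NE [P1→C gives 6>2; P2→Q gives 9>8; P3→X gives 9>3]
(B,Q,X): not NE [P2→S gives 9>4; P3→Y gives 9>4]
(B,Q,Y): not NE [P1→A gives 7>2; P2→P gives 7>5]
(B,Q,Z): not NE [P1→A gives 8>5; P3→Y gives 9>7]
(B,Q,W): not NE [P1→C gives 9>5; P3→Y gives 9>2]
(B,R,X): not NE [P3→W gives 8>4]
(B,R,Y): not NE [P1→C gives 9>1; P2→P gives 7>2; P3→W gives 8>2]
(B,R,Z): not NE [P1→C gives 9>3; P2→Q gives 9>5; P3→W gives 8>4]
(B,R,W): not NE [P1→C gives 6>2; P2→Q gives 9>7]
(B,S,X): not NE [P3→W gives 9>3]
(B,S,Y): not NE [P2→P gives 7>4; P3→W gives 9>3]
(B,S,Z): not NE [P1→C gives 5>4; P2→Q gives 9>1; P3→W gives 9>7]
(B,S,W): not NE [P2→Q gives 9>8]
(C,P,X): not NE [P2→R gives 9>7; P3→W gives 7>4]
(C,P,Y): not NE [P3→W gives 7>5]
(C,P,Z): not NE [P2→Q gives 6>0; P3→W gives 7>0]
(C,P,W): not NE [P2→S gives 9>7]
(C,Q,X): not NE [P1→B gives 10>8]
(C,Q,Y): not NE [P1→A gives 7>4; P2→S gives 6>1; P3→Z gives 8>3]
(C,Q,Z): not NE [P1→A gives 8>4]
(C,Q,W): not NE [P2→S gives 9>3; P3→Z gives 8>3]
(C,R,X): not NE [P1→B gives 10>9]
(C,R,Y): not NE [P2→S gives 6>3]
(C,R,Z): not NE [P2→Q gives 6>0; P3→Y gives 9>1]
(C,R,W): not NE [P3→Y gives 9>3]
(C,S,X): not NE [P1→B gives 8>3; P2→R gives 9>2]
(C,S,Y): not NE [P1→B gives 5>3; P3→W gives 8>1]
(C,S,Z): not NE [P2→Q gives 6>1; P3→W gives 8>0]
(C,S,W): not NE [P1→B gives 8>7]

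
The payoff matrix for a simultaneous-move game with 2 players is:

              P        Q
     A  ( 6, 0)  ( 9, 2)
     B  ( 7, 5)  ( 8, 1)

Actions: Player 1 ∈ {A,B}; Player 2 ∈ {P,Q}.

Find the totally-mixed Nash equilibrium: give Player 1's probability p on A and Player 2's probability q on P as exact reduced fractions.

P1 mixes 2/3 on A; P2 mixes 1/2 on P

P1 indiff ⇒ q·6+(1-q)·9 = q·7+(1-q)·8 ⇒ q(-1) = (1-q)(-1) ⇒ q = 1/2
P2 indiff ⇒ p·0+(1-p)·5 = p·2+(1-p)·1 ⇒ p(-2) = (1-p)(-4) ⇒ p = 2/3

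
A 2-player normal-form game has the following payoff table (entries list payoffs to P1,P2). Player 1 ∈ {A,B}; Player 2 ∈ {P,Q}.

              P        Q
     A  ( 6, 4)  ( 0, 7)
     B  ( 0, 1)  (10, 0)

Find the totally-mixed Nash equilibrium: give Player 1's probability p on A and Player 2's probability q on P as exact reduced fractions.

P1 indiff ⇒ q·6+(1-q)·0 = q·0+(1-q)·10 ⇒ q(6) = (1-q)(10) ⇒ q = 5/8
P2 indiff ⇒ p·4+(1-p)·1 = p·7+(1-p)·0 ⇒ p(-3) = (1-p)(-1) ⇒ p = 1/4

(p,q) = (1/4, 5/8)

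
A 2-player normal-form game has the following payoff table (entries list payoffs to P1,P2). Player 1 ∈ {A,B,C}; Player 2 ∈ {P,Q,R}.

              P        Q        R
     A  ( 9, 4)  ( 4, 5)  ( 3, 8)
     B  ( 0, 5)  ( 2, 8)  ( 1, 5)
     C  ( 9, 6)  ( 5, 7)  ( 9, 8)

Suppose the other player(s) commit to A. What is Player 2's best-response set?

argmax u_2 = {R}

u_2(P vs A) = 4
u_2(Q vs A) = 5
u_2(R vs A) = 8
max payoff 8 at {R}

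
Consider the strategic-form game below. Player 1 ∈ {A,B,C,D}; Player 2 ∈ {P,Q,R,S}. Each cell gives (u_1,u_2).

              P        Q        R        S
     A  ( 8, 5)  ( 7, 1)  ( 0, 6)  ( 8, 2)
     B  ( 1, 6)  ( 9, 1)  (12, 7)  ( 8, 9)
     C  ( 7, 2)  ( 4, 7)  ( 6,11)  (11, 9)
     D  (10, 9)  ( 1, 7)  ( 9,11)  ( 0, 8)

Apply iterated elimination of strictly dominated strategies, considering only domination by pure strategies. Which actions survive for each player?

P2 drop P (R beats it: A:6>5 B:7>6 C:11>2 D:11>9)
P1 drop D (B beats it: Q:9>1 R:12>9 S:8>0)
P2 drop Q (R beats it: A:6>1 B:7>1 C:11>7)
P1 drop A (C beats it: R:6>0 S:11>8)
P1→{B,C} P2→{R,S}

Remaining: P1:{B,C} P2:{R,S}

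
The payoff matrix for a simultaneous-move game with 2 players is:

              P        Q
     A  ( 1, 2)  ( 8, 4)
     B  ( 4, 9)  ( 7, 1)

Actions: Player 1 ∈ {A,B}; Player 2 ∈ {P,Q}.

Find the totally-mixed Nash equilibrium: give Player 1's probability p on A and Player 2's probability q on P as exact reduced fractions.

P1 indiff ⇒ q·1+(1-q)·8 = q·4+(1-q)·7 ⇒ q(-3) = (1-q)(-1) ⇒ q = 1/4
P2 indiff ⇒ p·2+(1-p)·9 = p·4+(1-p)·1 ⇒ p(-2) = (1-p)(-8) ⇒ p = 4/5

P1 mixes 4/5 on A; P2 mixes 1/4 on P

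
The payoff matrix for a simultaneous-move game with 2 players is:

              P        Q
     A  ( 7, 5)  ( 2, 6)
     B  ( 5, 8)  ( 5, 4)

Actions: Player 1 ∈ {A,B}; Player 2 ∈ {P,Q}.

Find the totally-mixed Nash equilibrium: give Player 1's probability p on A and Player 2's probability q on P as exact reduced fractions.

P1 indiff ⇒ q·7+(1-q)·2 = q·5+(1-q)·5 ⇒ q(2) = (1-q)(3) ⇒ q = 3/5
P2 indiff ⇒ p·5+(1-p)·8 = p·6+(1-p)·4 ⇒ p(-1) = (1-p)(-4) ⇒ p = 4/5

(p,q) = (4/5, 3/5)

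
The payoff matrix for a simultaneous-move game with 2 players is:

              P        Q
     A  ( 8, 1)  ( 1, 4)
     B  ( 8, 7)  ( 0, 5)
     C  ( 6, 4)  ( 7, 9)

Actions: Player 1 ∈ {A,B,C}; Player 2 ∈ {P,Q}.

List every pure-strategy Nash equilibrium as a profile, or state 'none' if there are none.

(A,P): not NE [P2→Q gives 4>1]
(A,Q): not NE [P1→C gives 7>1]
(B,P): NE
(B,Q): not NE [P1→C gives 7>0; P2→P gives 7>5]
(C,P): not NE [P1→B gives 8>6; P2→Q gives 9>4]
(C,Q): NE

NE set: (B,P), (C,Q)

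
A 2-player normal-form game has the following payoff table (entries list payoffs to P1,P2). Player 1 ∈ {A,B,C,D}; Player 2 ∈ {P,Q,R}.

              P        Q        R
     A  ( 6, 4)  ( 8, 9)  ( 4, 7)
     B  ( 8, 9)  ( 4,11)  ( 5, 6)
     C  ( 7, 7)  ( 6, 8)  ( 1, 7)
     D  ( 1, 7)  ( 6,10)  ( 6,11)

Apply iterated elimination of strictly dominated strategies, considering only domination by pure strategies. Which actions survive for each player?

Remaining: P1:{A,D} P2:{Q,R}

P2 drop P (Q beats it: A:9>4 B:11>9 C:8>7 D:10>7)
P1 drop B (D beats it: Q:6>4 R:6>5)
P1 drop C (A beats it: Q:8>6 R:4>1)
P1→{A,D} P2→{Q,R}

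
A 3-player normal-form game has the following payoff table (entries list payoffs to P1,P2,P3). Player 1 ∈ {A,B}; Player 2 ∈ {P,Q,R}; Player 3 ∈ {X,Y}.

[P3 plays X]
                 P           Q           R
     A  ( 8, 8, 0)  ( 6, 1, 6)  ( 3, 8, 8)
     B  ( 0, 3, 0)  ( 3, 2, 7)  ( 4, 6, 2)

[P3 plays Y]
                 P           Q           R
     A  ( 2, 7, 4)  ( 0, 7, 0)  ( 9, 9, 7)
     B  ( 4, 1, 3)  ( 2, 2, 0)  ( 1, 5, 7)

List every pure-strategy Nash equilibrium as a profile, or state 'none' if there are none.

Equilibria: none

(A,P,X): not NE [P3→Y gives 4>0]
(A,P,Y): not NE [P1→B gives 4>2; P2→R gives 9>7]
(A,Q,X): not NE [P2→R gives 8>1]
(A,Q,Y): not NE [P1→B gives 2>0; P2→R gives 9>7; P3→X gives 6>0]
(A,R,X): not NE [P1→B gives 4>3]
(A,R,Y): not NE [P3→X gives 8>7]
(B,P,X): not NE [P1→A gives 8>0; P2→R gives 6>3; P3→Y gives 3>0]
(B,P,Y): not NE [P2→R gives 5>1]
(B,Q,X): not NE [P1→A gives 6>3; P2→R gives 6>2]
(B,Q,Y): not NE [P2→R gives 5>2; P3→X gives 7>0]
(B,R,X): not NE [P3→Y gives 7>2]
(B,R,Y): not NE [P1→A gives 9>1]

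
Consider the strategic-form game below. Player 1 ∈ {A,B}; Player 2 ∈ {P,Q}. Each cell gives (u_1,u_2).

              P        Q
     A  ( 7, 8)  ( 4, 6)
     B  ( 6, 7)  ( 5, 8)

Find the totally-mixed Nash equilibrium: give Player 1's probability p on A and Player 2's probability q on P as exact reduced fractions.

(p,q) = (1/3, 1/2)

P1 indiff ⇒ q·7+(1-q)·4 = q·6+(1-q)·5 ⇒ q(1) = (1-q)(1) ⇒ q = 1/2
P2 indiff ⇒ p·8+(1-p)·7 = p·6+(1-p)·8 ⇒ p(2) = (1-p)(1) ⇒ p = 1/3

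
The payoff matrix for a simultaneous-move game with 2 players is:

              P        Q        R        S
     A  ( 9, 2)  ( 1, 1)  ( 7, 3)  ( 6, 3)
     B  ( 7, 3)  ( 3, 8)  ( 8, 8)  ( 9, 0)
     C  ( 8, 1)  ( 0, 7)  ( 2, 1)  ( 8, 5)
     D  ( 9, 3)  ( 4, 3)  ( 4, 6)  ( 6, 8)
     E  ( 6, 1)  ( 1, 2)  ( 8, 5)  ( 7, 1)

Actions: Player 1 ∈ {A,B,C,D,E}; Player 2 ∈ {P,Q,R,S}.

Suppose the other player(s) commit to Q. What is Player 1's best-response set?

u_1(A vs Q) = 1
u_1(B vs Q) = 3
u_1(C vs Q) = 0
u_1(D vs Q) = 4
u_1(E vs Q) = 1
max payoff 4 at {D}

BR_1 = {D}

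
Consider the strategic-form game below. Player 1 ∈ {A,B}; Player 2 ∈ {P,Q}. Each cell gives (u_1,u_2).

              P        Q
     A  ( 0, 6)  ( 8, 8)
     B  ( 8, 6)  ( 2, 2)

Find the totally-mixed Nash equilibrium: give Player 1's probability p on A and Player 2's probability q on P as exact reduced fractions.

P1 indiff ⇒ q·0+(1-q)·8 = q·8+(1-q)·2 ⇒ q(-8) = (1-q)(-6) ⇒ q = 3/7
P2 indiff ⇒ p·6+(1-p)·6 = p·8+(1-p)·2 ⇒ p(-2) = (1-p)(-4) ⇒ p = 2/3

P1 mixes 2/3 on A; P2 mixes 3/7 on P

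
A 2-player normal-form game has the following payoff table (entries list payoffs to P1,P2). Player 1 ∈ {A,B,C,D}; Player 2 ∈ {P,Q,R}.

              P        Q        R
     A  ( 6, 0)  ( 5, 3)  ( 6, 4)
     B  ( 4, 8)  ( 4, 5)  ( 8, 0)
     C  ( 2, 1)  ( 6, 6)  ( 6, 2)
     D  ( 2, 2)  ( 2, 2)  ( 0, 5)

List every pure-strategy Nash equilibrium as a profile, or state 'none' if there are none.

(A,P): not NE [P2→R gives 4>0]
(A,Q): not NE [P1→C gives 6>5; P2→R gives 4>3]
(A,R): not NE [P1→B gives 8>6]
(B,P): not NE [P1→A gives 6>4]
(B,Q): not NE [P1→C gives 6>4; P2→P gives 8>5]
(B,R): not NE [P2→P gives 8>0]
(C,P): not NE [P1→A gives 6>2; P2→Q gives 6>1]
(C,Q): NE
(C,R): not NE [P1→B gives 8>6; P2→Q gives 6>2]
(D,P): not NE [P1→A gives 6>2; P2→R gives 5>2]
(D,Q): not NE [P1→C gives 6>2; P2→R gives 5>2]
(D,R): not NE [P1→B gives 8>0]

PSNE = {(C,Q)}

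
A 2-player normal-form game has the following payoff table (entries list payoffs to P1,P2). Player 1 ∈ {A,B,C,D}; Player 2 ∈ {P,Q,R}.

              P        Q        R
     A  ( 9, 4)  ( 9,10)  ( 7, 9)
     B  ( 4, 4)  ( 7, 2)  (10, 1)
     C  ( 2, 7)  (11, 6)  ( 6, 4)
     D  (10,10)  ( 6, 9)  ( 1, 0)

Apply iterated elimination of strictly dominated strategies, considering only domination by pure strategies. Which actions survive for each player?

P2 drop R (Q beats it: A:10>9 B:2>1 C:6>4 D:9>0)
P1 drop B (A beats it: P:9>4 Q:9>7)
P1→{A,C,D} P2→{P,Q}

Survivors P1:{A,C,D} P2:{P,Q}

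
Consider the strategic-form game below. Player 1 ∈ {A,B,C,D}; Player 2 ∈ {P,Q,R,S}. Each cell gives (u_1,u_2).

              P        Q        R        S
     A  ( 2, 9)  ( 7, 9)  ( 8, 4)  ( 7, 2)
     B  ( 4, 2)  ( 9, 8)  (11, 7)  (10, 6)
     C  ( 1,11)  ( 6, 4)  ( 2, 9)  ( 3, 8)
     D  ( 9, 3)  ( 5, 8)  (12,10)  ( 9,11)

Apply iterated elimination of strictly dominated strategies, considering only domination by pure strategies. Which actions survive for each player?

P1 drop A (B beats it: P:4>2 Q:9>7 R:11>8 S:10>7)
P1 drop C (B beats it: P:4>1 Q:9>6 R:11>2 S:10>3)
P2 drop P (Q beats it: B:8>2 D:8>3)
P1→{B,D} P2→{Q,R,S}

Survivors P1:{B,D} P2:{Q,R,S}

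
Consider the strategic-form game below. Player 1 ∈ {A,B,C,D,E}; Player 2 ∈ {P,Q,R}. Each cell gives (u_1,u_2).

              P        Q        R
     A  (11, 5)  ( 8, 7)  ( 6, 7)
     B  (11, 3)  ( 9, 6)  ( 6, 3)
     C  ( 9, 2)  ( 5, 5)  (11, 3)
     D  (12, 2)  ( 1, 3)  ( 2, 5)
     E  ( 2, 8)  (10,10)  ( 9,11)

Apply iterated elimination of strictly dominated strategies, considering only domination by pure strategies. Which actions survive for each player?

P2 drop P (Q beats it: A:7>5 B:6>3 C:5>2 D:3>2 E:10>8)
P1 drop A (E beats it: Q:10>8 R:9>6)
P1 drop B (E beats it: Q:10>9 R:9>6)
P1 drop D (C beats it: Q:5>1 R:11>2)
P1→{C,E} P2→{Q,R}

IESDS → P1:{C,E} P2:{Q,R}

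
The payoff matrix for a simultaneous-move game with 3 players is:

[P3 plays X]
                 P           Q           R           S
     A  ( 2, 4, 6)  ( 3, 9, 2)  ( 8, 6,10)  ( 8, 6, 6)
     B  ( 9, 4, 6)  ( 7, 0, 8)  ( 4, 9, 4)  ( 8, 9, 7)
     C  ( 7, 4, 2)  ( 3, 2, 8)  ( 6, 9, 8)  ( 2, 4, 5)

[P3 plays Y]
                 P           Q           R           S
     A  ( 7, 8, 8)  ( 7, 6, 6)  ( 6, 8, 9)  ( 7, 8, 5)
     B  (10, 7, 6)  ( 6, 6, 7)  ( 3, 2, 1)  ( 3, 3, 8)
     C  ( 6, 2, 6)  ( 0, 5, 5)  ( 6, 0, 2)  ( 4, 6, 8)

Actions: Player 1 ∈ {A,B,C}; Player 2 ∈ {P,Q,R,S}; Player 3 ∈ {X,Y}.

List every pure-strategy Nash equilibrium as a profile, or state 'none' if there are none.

Nash profiles: (B,P,Y)

(A,P,X): not NE [P1→B gives 9>2; P2→Q gives 9>4; P3→Y gives 8>6]
(A,P,Y): not NE [P1→B gives 10>7]
(A,Q,X): not NE [P1→B gives 7>3; P3→Y gives 6>2]
(A,Q,Y): not NE [P2→S gives 8>6]
(A,R,X): not NE [P2→Q gives 9>6]
(A,R,Y): not NE [P3→X gives 10>9]
(A,S,X): not NE [P2→Q gives 9>6]
(A,S,Y): not NE [P3→X gives 6>5]
(B,P,X): not NE [P2→S gives 9>4]
(B,P,Y): NE
(B,Q,X): not NE [P2→S gives 9>0]
(B,Q,Y): not NE [P1→A gives 7>6; P2→P gives 7>6; P3→X gives 8>7]
(B,R,X): not NE [P1→A gives 8>4]
(B,R,Y): not NE [P1→C gives 6>3; P2→P gives 7>2; P3→X gives 4>1]
(B,S,X): not NE [P3→Y gives 8>7]
(B,S,Y): not NE [P1→A gives 7>3; P2→P gives 7>3]
(C,P,X): not NE [P1→B gives 9>7; P2→R gives 9>4; P3→Y gives 6>2]
(C,P,Y): not NE [P1→B gives 10>6; P2→S gives 6>2]
(C,Q,X): not NE [P1→B gives 7>3; P2→R gives 9>2]
(C,Q,Y): not NE [P1→A gives 7>0; P2→S gives 6>5; P3→X gives 8>5]
(C,R,X): not NE [P1→A gives 8>6]
(C,R,Y): not NE [P2→S gives 6>0; P3→X gives 8>2]
(C,S,X): not NE [P1→B gives 8>2; P2→R gives 9>4; P3→Y gives 8>5]
(C,S,Y): not NE [P1→A gives 7>4]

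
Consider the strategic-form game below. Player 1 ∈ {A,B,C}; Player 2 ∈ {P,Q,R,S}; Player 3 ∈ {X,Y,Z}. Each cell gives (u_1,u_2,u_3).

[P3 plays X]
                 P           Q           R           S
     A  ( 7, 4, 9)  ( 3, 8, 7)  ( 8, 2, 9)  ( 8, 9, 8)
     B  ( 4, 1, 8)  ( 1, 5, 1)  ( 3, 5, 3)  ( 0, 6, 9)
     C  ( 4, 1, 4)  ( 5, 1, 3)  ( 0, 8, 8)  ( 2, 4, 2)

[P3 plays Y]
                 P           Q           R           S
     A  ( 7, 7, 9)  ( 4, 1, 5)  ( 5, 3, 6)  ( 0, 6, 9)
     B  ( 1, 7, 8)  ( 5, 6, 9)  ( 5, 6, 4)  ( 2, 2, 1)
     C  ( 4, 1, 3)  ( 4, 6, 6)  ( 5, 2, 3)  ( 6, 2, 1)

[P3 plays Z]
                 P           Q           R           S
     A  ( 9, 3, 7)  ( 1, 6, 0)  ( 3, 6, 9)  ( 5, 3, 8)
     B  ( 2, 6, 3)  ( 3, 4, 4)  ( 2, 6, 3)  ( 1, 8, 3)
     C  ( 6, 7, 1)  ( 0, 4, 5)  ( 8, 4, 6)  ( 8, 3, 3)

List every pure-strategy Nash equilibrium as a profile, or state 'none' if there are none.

(A,P,X): not NE [P2→S gives 9>4]
(A,P,Y): NE
(A,P,Z): not NE [P2→R gives 6>3; P3→Y gives 9>7]
(A,Q,X): not NE [P1→C gives 5>3; P2→S gives 9>8]
(A,Q,Y): not NE [P1→B gives 5>4; P2→P gives 7>1; P3→X gives 7>5]
(A,Q,Z): not NE [P1→B gives 3>1; P3→X gives 7>0]
(A,R,X): not NE [P2→S gives 9>2]
(A,R,Y): not NE [P2→P gives 7>3; P3→Z gives 9>6]
(A,R,Z): not NE [P1→C gives 8>3]
(A,S,X): not NE [P3→Y gives 9>8]
(A,S,Y): not NE [P1→C gives 6>0; P2→P gives 7>6]
(A,S,Z): not NE [P1→C gives 8>5; P2→R gives 6>3; P3→Y gives 9>8]
(B,P,X): not NE [P1→A gives 7>4; P2→S gives 6>1]
(B,P,Y): not NE [P1→A gives 7>1]
(B,P,Z): not NE [P1→A gives 9>2; P2→S gives 8>6; P3→Y gives 8>3]
(B,Q,X): not NE [P1→C gives 5>1; P2→S gives 6>5; P3→Y gives 9>1]
(B,Q,Y): not NE [P2→P gives 7>6]
(B,Q,Z): not NE [P2→S gives 8>4; P3→Y gives 9>4]
(B,R,X): not NE [P1→A gives 8>3; P2→S gives 6>5; P3→Y gives 4>3]
(B,R,Y): not NE [P2→P gives 7>6]
(B,R,Z): not NE [P1→C gives 8>2; P2→S gives 8>6; P3→Y gives 4>3]
(B,S,X): not NE [P1→A gives 8>0]
(B,S,Y): not NE [P1→C gives 6>2; P2→P gives 7>2; P3→X gives 9>1]
(B,S,Z): not NE [P1→C gives 8>1; P3→X gives 9>3]
(C,P,X): not NE [P1→A gives 7>4; P2→R gives 8>1]
(C,P,Y): not NE [P1→A gives 7>4; P2→Q gives 6>1; P3→X gives 4>3]
(C,P,Z): not NE [P1→A gives 9>6; P3→X gives 4>1]
(C,Q,X): not NE [P2→R gives 8>1; P3→Y gives 6>3]
(C,Q,Y): not NE [P1→B gives 5>4]
(C,Q,Z): not NE [P1→B gives 3>0; P2→P gives 7>4; P3→Y gives 6>5]
(C,R,X): not NE [P1→A gives 8>0]
(C,R,Y): not NE [P2→Q gives 6>2; P3→X gives 8>3]
(C,R,Z): not NE [P2→P gives 7>4; P3→X gives 8>6]
(C,S,X): not NE [P1→A gives 8>2; P2→R gives 8>4; P3→Z gives 3>2]
(C,S,Y): not NE [P2→Q gives 6>2; P3→Z gives 3>1]
(C,S,Z): not NE [P2→P gives 7>3]

PSNE = {(A,P,Y)}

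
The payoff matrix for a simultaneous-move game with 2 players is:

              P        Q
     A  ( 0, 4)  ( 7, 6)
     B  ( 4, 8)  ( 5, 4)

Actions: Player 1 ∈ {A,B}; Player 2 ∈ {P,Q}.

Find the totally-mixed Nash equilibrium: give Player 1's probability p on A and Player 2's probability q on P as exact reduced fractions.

p=2/3, q=1/3

P1 indiff ⇒ q·0+(1-q)·7 = q·4+(1-q)·5 ⇒ q(-4) = (1-q)(-2) ⇒ q = 1/3
P2 indiff ⇒ p·4+(1-p)·8 = p·6+(1-p)·4 ⇒ p(-2) = (1-p)(-4) ⇒ p = 2/3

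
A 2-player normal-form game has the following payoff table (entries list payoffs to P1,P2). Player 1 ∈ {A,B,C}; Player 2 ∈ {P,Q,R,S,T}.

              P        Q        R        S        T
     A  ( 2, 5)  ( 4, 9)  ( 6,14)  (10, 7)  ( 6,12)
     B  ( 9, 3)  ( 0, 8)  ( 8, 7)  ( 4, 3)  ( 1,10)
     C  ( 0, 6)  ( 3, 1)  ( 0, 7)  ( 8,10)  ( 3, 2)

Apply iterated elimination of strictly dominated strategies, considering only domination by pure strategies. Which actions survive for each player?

P1 drop C (A beats it: P:2>0 Q:4>3 R:6>0 S:10>8 T:6>3)
P2 drop P (Q beats it: A:9>5 B:8>3)
P2 drop Q (T beats it: A:12>9 B:10>8)
P2 drop S (R beats it: A:14>7 B:7>3)
P1→{A,B} P2→{R,T}

Remaining: P1:{A,B} P2:{R,T}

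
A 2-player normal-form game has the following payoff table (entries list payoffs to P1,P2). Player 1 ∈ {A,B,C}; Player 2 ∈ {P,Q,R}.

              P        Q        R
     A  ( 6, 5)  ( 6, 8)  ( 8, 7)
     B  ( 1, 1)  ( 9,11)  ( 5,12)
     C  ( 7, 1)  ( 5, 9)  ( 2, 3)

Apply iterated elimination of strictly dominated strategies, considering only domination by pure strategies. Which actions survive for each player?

P2 drop P (Q beats it: A:8>5 B:11>1 C:9>1)
P1 drop C (A beats it: Q:6>5 R:8>2)
P1→{A,B} P2→{Q,R}

IESDS → P1:{A,B} P2:{Q,R}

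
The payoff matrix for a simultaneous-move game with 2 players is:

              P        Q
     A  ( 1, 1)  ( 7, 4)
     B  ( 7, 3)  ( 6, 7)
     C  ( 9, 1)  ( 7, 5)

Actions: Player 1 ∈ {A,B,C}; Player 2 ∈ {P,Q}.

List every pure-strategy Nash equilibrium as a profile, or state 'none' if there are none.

PSNE = {(A,Q), (C,Q)}

(A,P): not NE [P1→C gives 9>1; P2→Q gives 4>1]
(A,Q): NE
(B,P): not NE [P1→C gives 9>7; P2→Q gives 7>3]
(B,Q): not NE [P1→C gives 7>6]
(C,P): not NE [P2→Q gives 5>1]
(C,Q): NE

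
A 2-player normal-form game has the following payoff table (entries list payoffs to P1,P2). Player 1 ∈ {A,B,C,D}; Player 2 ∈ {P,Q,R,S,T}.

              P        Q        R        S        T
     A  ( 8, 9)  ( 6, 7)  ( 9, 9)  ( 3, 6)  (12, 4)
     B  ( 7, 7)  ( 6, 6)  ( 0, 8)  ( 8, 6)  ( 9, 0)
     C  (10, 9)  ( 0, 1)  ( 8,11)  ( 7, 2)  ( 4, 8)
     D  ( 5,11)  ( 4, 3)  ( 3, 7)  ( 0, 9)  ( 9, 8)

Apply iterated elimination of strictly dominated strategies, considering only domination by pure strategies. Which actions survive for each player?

Survivors P1:{A,C} P2:{P,R}

P1 drop D (A beats it: P:8>5 Q:6>4 R:9>3 S:3>0 T:12>9)
P2 drop Q (P beats it: A:9>7 B:7>6 C:9>1)
P2 drop S (P beats it: A:9>6 B:7>6 C:9>2)
P1 drop B (A beats it: P:8>7 R:9>0 T:12>9)
P2 drop T (P beats it: A:9>4 C:9>8)
P1→{A,C} P2→{P,R}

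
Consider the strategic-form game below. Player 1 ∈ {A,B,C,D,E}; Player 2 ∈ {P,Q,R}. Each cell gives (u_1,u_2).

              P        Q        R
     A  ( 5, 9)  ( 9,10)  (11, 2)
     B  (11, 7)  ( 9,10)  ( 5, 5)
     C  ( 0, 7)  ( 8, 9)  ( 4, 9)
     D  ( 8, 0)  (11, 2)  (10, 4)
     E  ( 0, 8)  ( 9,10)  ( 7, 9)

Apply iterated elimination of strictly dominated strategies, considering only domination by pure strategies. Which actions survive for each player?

Survivors P1:{A,D} P2:{Q,R}

P1 drop C (A beats it: P:5>0 Q:9>8 R:11>4)
P1 drop E (D beats it: P:8>0 Q:11>9 R:10>7)
P2 drop P (Q beats it: A:10>9 B:10>7 D:2>0)
P1 drop B (D beats it: Q:11>9 R:10>5)
P1→{A,D} P2→{Q,R}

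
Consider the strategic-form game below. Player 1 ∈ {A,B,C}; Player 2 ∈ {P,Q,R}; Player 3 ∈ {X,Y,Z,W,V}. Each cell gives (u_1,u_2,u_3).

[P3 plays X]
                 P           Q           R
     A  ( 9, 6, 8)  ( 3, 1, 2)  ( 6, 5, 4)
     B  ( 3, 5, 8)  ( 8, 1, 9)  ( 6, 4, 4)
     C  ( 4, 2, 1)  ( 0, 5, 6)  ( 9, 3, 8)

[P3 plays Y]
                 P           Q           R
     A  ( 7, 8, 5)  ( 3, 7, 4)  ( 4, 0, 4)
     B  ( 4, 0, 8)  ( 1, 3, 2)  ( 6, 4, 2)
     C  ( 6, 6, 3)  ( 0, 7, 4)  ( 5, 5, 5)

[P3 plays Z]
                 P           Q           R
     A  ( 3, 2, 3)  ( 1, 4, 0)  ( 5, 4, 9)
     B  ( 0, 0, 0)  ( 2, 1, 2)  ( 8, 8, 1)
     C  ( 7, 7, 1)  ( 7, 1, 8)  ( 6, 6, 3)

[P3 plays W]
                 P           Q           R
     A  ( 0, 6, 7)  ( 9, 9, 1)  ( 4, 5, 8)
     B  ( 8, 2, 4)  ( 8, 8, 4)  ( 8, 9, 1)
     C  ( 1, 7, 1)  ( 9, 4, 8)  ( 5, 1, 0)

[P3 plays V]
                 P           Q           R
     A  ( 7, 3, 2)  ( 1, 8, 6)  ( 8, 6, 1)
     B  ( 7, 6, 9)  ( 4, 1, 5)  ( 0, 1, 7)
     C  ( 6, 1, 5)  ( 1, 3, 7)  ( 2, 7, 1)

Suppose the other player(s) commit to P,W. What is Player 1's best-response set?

u_1(A vs P,W) = 0
u_1(B vs P,W) = 8
u_1(C vs P,W) = 1
max payoff 8 at {B}

argmax u_1 = {B}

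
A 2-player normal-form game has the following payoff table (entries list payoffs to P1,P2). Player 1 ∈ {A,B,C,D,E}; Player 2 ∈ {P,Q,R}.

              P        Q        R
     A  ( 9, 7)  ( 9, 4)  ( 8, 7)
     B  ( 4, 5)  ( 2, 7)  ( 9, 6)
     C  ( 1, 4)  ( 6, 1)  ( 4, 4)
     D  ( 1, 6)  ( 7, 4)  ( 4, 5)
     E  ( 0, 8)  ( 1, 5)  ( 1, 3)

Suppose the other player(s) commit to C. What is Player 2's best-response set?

u_2(P vs C) = 4
u_2(Q vs C) = 1
u_2(R vs C) = 4
max payoff 4 at {P,R}

P2 best: {P,R}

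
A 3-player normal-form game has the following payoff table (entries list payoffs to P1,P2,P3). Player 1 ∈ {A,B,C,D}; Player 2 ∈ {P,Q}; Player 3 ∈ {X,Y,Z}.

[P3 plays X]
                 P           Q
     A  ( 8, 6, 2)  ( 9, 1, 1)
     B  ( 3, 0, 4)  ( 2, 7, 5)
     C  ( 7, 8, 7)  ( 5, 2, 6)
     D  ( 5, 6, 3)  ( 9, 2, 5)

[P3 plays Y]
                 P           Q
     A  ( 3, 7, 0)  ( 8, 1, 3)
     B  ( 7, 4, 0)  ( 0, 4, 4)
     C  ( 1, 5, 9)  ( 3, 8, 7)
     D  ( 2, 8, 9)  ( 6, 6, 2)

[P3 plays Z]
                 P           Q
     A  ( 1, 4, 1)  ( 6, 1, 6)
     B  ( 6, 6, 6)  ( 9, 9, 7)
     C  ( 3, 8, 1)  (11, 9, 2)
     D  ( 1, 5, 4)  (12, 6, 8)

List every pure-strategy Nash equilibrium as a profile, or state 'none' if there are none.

Nash profiles: (A,P,X), (D,Q,Z)

(A,P,X): NE
(A,P,Y): not NE [P1→B gives 7>3; P3→X gives 2>0]
(A,P,Z): not NE [P1→B gives 6>1; P3→X gives 2>1]
(A,Q,X): not NE [P2→P gives 6>1; P3→Z gives 6>1]
(A,Q,Y): not NE [P2→P gives 7>1; P3→Z gives 6>3]
(A,Q,Z): not NE [P1→D gives 12>6; P2→P gives 4>1]
(B,P,X): not NE [P1→A gives 8>3; P2→Q gives 7>0; P3→Z gives 6>4]
(B,P,Y): not NE [P3→Z gives 6>0]
(B,P,Z): not NE [P2→Q gives 9>6]
(B,Q,X): not NE [P1→D gives 9>2; P3→Z gives 7>5]
(B,Q,Y): not NE [P1→A gives 8>0; P3→Z gives 7>4]
(B,Q,Z): not NE [P1→D gives 12>9]
(C,P,X): not NE [P1→A gives 8>7; P3→Y gives 9>7]
(C,P,Y): not NE [P1→B gives 7>1; P2→Q gives 8>5]
(C,P,Z): not NE [P1→B gives 6>3; P2→Q gives 9>8; P3→Y gives 9>1]
(C,Q,X): not NE [P1→D gives 9>5; P2→P gives 8>2; P3→Y gives 7>6]
(C,Q,Y): not NE [P1→A gives 8>3]
(C,Q,Z): not NE [P1→D gives 12>11; P3→Y gives 7>2]
(D,P,X): not NE [P1→A gives 8>5; P3→Y gives 9>3]
(D,P,Y): not NE [P1→B gives 7>2]
(D,P,Z): not NE [P1→B gives 6>1; P2→Q gives 6>5; P3→Y gives 9>4]
(D,Q,X): not NE [P2→P gives 6>2; P3→Z gives 8>5]
(D,Q,Y): not NE [P1→A gives 8>6; P2→P gives 8>6; P3→Z gives 8>2]
(D,Q,Z): NE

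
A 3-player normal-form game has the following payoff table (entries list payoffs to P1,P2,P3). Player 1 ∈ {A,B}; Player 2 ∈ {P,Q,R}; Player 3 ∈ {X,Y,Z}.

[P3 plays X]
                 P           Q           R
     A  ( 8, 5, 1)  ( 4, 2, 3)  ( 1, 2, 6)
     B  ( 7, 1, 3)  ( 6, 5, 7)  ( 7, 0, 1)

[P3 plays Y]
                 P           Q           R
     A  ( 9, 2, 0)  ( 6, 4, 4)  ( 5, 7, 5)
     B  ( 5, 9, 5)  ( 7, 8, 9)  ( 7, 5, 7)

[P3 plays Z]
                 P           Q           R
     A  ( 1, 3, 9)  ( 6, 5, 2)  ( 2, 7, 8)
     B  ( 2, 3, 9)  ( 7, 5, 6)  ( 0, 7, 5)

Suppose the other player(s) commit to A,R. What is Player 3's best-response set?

argmax u_3 = {Z}

u_3(X vs A,R) = 6
u_3(Y vs A,R) = 5
u_3(Z vs A,R) = 8
max payoff 8 at {Z}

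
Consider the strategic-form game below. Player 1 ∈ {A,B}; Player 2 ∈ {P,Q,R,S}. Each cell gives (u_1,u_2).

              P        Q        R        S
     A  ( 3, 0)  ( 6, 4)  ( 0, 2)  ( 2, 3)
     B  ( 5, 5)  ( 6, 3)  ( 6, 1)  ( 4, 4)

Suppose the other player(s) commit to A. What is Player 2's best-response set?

u_2(P vs A) = 0
u_2(Q vs A) = 4
u_2(R vs A) = 2
u_2(S vs A) = 3
max payoff 4 at {Q}

P2 best: {Q}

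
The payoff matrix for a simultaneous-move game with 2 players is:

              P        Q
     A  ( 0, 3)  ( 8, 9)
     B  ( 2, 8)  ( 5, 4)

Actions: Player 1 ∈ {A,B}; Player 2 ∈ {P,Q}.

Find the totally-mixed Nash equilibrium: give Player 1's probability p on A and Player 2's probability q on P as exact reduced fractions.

p=2/5, q=3/5

P1 indiff ⇒ q·0+(1-q)·8 = q·2+(1-q)·5 ⇒ q(-2) = (1-q)(-3) ⇒ q = 3/5
P2 indiff ⇒ p·3+(1-p)·8 = p·9+(1-p)·4 ⇒ p(-6) = (1-p)(-4) ⇒ p = 2/5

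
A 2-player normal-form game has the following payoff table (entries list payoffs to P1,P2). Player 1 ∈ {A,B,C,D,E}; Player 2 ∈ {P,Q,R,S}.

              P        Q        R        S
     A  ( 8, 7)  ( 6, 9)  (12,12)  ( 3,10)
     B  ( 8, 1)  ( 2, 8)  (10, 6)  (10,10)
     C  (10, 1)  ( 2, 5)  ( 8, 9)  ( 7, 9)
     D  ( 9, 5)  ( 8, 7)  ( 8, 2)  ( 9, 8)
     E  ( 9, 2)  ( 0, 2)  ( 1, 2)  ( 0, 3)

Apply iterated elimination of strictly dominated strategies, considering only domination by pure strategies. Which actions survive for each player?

Remaining: P1:{A,B} P2:{R,S}

P1 drop E (C beats it: P:10>9 Q:2>0 R:8>1 S:7>0)
P2 drop P (Q beats it: A:9>7 B:8>1 C:5>1 D:7>5)
P2 drop Q (S beats it: A:10>9 B:10>8 C:9>5 D:8>7)
P1 drop C (B beats it: R:10>8 S:10>7)
P1 drop D (B beats it: R:10>8 S:10>9)
P1→{A,B} P2→{R,S}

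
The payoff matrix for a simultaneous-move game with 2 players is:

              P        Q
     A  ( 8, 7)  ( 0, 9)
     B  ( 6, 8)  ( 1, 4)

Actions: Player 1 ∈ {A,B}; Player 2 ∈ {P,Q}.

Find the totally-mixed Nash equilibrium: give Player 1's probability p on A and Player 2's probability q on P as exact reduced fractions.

P1 indiff ⇒ q·8+(1-q)·0 = q·6+(1-q)·1 ⇒ q(2) = (1-q)(1) ⇒ q = 1/3
P2 indiff ⇒ p·7+(1-p)·8 = p·9+(1-p)·4 ⇒ p(-2) = (1-p)(-4) ⇒ p = 2/3

(p,q) = (2/3, 1/3)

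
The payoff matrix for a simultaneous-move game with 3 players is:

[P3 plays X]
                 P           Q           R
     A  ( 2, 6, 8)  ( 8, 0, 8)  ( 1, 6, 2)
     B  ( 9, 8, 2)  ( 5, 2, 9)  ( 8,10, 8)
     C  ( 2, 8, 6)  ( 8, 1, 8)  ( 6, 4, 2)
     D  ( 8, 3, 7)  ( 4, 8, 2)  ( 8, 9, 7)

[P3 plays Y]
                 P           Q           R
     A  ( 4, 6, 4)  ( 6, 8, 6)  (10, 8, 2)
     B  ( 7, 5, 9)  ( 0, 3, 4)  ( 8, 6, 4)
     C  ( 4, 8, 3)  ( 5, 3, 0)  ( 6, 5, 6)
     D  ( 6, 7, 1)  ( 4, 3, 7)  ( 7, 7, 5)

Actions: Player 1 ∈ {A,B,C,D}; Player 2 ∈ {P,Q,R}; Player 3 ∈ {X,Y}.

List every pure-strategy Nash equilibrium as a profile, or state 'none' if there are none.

(A,P,X): not NE [P1→B gives 9>2]
(A,P,Y): not NE [P1→B gives 7>4; P2→R gives 8>6; P3→X gives 8>4]
(A,Q,X): not NE [P2→R gives 6>0]
(A,Q,Y): not NE [P3→X gives 8>6]
(A,R,X): not NE [P1→D gives 8>1]
(A,R,Y): NE
(B,P,X): not NE [P2→R gives 10>8; P3→Y gives 9>2]
(B,P,Y): not NE [P2→R gives 6>5]
(B,Q,X): not NE [P1→C gives 8>5; P2→R gives 10>2]
(B,Q,Y): not NE [P1→A gives 6>0; P2→R gives 6>3; P3→X gives 9>4]
(B,R,X): NE
(B,R,Y): not NE [P1→A gives 10>8; P3→X gives 8>4]
(C,P,X): not NE [P1→B gives 9>2]
(C,P,Y): not NE [P1→B gives 7>4; P3→X gives 6>3]
(C,Q,X): not NE [P2→P gives 8>1]
(C,Q,Y): not NE [P1→A gives 6>5; P2→P gives 8>3; P3→X gives 8>0]
(C,R,X): not NE [P1→D gives 8>6; P2→P gives 8>4; P3→Y gives 6>2]
(C,R,Y): not NE [P1→A gives 10>6; P2→P gives 8>5]
(D,P,X): not NE [P1→B gives 9>8; P2→R gives 9>3]
(D,P,Y): not NE [P1→B gives 7>6; P3→X gives 7>1]
(D,Q,X): not NE [P1→C gives 8>4; P2→R gives 9>8; P3→Y gives 7>2]
(D,Q,Y): not NE [P1→A gives 6>4; P2→R gives 7>3]
(D,R,X): NE
(D,R,Y): not NE [P1→A gives 10>7; P3→X gives 7>5]

Nash profiles: (A,R,Y), (B,R,X), (D,R,X)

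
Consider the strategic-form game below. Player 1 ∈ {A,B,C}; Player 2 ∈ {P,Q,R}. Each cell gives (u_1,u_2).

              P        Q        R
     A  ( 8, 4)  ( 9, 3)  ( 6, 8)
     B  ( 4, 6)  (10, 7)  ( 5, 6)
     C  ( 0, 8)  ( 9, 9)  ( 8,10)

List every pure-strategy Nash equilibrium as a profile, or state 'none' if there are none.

(A,P): not NE [P2→R gives 8>4]
(A,Q): not NE [P1→B gives 10>9; P2→R gives 8>3]
(A,R): not NE [P1→C gives 8>6]
(B,P): not NE [P1→A gives 8>4; P2→Q gives 7>6]
(B,Q): NE
(B,R): not NE [P1→C gives 8>5; P2→Q gives 7>6]
(C,P): not NE [P1→A gives 8>0; P2→R gives 10>8]
(C,Q): not NE [P1→B gives 10>9; P2→R gives 10>9]
(C,R): NE

NE set: (B,Q), (C,R)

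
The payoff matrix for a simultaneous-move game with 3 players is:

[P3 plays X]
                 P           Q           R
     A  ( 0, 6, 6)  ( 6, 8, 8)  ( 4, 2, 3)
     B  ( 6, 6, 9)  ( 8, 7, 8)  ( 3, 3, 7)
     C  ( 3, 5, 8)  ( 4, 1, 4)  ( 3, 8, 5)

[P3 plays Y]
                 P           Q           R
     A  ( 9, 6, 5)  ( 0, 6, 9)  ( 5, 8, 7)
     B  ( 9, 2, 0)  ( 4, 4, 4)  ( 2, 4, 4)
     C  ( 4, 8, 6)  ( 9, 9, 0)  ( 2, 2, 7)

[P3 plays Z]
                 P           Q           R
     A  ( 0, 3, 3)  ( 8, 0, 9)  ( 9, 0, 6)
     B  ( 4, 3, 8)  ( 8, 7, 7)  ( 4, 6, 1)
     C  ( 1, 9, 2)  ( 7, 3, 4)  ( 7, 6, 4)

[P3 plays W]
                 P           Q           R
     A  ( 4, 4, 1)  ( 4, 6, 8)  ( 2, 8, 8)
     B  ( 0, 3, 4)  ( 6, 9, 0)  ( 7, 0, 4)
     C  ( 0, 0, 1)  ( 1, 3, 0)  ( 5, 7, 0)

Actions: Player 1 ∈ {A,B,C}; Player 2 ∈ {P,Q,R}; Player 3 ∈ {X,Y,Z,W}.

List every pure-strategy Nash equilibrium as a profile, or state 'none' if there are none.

Nash profiles: (B,Q,X)

(A,P,X): not NE [P1→B gives 6>0; P2→Q gives 8>6]
(A,P,Y): not NE [P2→R gives 8>6; P3→X gives 6>5]
(A,P,Z): not NE [P1→B gives 4>0; P3→X gives 6>3]
(A,P,W): not NE [P2→R gives 8>4; P3→X gives 6>1]
(A,Q,X): not NE [P1→B gives 8>6; P3→Z gives 9>8]
(A,Q,Y): not NE [P1→C gives 9>0; P2→R gives 8>6]
(A,Q,Z): not NE [P2→P gives 3>0]
(A,Q,W): not NE [P1→B gives 6>4; P2→R gives 8>6; P3→Z gives 9>8]
(A,R,X): not NE [P2→Q gives 8>2; P3→W gives 8>3]
(A,R,Y): not NE [P3→W gives 8>7]
(A,R,Z): not NE [P2→P gives 3>0; P3→W gives 8>6]
(A,R,W): not NE [P1→B gives 7>2]
(B,P,X): not NE [P2→Q gives 7>6]
(B,P,Y): not NE [P2→R gives 4>2; P3→X gives 9>0]
(B,P,Z): not NE [P2→Q gives 7>3; P3→X gives 9>8]
(B,P,W): not NE [P1→A gives 4>0; P2→Q gives 9>3; P3→X gives 9>4]
(B,Q,X): NE
(B,Q,Y): not NE [P1→C gives 9>4; P3→X gives 8>4]
(B,Q,Z): not NE [P3→X gives 8>7]
(B,Q,W): not NE [P3→X gives 8>0]
(B,R,X): not NE [P1→A gives 4>3; P2→Q gives 7>3]
(B,R,Y): not NE [P1→A gives 5>2; P3→X gives 7>4]
(B,R,Z): not NE [P1→A gives 9>4; P2→Q gives 7>6; P3→X gives 7>1]
(B,R,W): not NE [P2→Q gives 9>0; P3→X gives 7>4]
(C,P,X): not NE [P1→B gives 6>3; P2→R gives 8>5]
(C,P,Y): not NE [P1→B gives 9>4; P2→Q gives 9>8; P3→X gives 8>6]
(C,P,Z): not NE [P1→B gives 4>1; P3→X gives 8>2]
(C,P,W): not NE [P1→A gives 4>0; P2→R gives 7>0; P3→X gives 8>1]
(C,Q,X): not NE [P1→B gives 8>4; P2→R gives 8>1]
(C,Q,Y): not NE [P3→Z gives 4>0]
(C,Q,Z): not NE [P1→B gives 8>7; P2→P gives 9>3]
(C,Q,W): not NE [P1→B gives 6>1; P2→R gives 7>3; P3→Z gives 4>0]
(C,R,X): not NE [P1→A gives 4>3; P3→Y gives 7>5]
(C,R,Y): not NE [P1→A gives 5>2; P2→Q gives 9>2]
(C,R,Z): not NE [P1→A gives 9>7; P2→P gives 9>6; P3→Y gives 7>4]
(C,R,W): not NE [P1→B gives 7>5; P3→Y gives 7>0]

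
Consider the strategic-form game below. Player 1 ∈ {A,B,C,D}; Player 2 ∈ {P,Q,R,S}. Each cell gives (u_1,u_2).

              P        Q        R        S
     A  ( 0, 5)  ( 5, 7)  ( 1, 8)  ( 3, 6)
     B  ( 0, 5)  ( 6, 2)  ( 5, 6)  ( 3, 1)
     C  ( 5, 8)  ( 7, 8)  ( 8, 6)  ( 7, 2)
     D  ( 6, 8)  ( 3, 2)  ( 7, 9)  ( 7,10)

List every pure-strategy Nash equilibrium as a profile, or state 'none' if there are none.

NE set: (C,Q), (D,S)

(A,P): not NE [P1→D gives 6>0; P2→R gives 8>5]
(A,Q): not NE [P1→C gives 7>5; P2→R gives 8>7]
(A,R): not NE [P1→C gives 8>1]
(A,S): not NE [P1→D gives 7>3; P2→R gives 8>6]
(B,P): not NE [P1→D gives 6>0; P2→R gives 6>5]
(B,Q): not NE [P1→C gives 7>6; P2→R gives 6>2]
(B,R): not NE [P1→C gives 8>5]
(B,S): not NE [P1→D gives 7>3; P2→R gives 6>1]
(C,P): not NE [P1→D gives 6>5]
(C,Q): NE
(C,R): not NE [P2→Q gives 8>6]
(C,S): not NE [P2→Q gives 8>2]
(D,P): not NE [P2→S gives 10>8]
(D,Q): not NE [P1→C gives 7>3; P2→S gives 10>2]
(D,R): not NE [P1→C gives 8>7; P2→S gives 10>9]
(D,S): NE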